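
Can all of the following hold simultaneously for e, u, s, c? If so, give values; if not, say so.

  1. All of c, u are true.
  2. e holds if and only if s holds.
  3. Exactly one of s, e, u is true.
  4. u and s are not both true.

e = False, u = True, s = False, c = True

  (1) {c, u}: all 2 true ✓
  (2) e=F, s=F — same ✓
  (3) {s, e, u}: 1 true — exactly one ✓
  (4) u=T, s=F — not both ✓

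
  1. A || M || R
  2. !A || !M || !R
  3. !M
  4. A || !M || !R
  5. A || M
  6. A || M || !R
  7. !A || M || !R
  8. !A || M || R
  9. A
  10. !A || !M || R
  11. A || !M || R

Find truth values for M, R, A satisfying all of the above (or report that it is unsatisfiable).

Case M = True:
  Clause (!M) is falsified — contradiction.
Case M = False:
  (A || M) forces A = True.
  (!A || M || !R) forces R = False.
  Clause (!A || M || R) is falsified — contradiction.
Both cases fail, so the formula is unsatisfiable.

Unsatisfiable — no assignment works.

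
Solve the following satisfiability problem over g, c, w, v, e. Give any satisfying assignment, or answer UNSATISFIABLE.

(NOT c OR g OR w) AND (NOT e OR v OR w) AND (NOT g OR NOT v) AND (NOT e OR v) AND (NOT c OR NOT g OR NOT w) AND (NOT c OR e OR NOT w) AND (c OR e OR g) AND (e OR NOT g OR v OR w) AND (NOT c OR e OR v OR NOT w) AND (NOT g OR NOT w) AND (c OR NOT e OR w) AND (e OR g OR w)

g: False, c: True, w: True, v: True, e: True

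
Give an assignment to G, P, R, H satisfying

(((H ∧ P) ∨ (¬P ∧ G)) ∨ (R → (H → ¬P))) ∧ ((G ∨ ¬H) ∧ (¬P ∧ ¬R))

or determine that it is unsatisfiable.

G = False, P = False, R = False, H = False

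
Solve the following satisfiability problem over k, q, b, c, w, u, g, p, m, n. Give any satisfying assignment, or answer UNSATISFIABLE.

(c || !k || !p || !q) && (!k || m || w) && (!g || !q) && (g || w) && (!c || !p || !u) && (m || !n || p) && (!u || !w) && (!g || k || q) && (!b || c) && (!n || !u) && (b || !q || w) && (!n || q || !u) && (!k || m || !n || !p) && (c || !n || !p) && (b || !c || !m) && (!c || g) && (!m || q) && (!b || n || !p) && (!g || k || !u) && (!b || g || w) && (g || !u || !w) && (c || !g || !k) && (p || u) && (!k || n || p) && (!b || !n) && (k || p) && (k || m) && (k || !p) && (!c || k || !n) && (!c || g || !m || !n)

Try k = False:
  (k || p) forces p = True.
  clause (k || !p) is falsified — backtrack.
So k = True.
Set q = False.
  then (!m || q) forces m = False.
  then (!k || m || w) forces w = True.
  then (!u || !w) forces u = False.
  then (p || u) forces p = True.
  then (!k || m || !n || !p) forces n = False.
  then (!b || n || !p) forces b = False.
Set c = True.
  then (!c || g) forces g = True.
All clauses satisfied.

k = True, q = False, b = False, c = True, w = True, u = False, g = True, p = True, m = False, n = False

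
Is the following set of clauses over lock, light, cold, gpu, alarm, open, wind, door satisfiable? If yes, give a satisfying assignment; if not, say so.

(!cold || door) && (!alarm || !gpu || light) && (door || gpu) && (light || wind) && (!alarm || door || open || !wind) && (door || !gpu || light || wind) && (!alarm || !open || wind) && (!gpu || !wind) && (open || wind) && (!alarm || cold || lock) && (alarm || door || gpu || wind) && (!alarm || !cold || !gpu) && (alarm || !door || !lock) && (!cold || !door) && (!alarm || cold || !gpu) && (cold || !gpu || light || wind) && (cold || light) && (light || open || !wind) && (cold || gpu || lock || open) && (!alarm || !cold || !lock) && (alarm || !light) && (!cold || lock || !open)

lock = True, light = True, cold = False, gpu = False, alarm = True, open = False, wind = True, door = True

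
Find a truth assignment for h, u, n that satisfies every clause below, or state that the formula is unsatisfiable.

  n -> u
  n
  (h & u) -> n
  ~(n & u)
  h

Case h = True:
  (n) forces n = True.
  (~n | u) forces u = True.
  Clause (~n | ~u) is falsified — contradiction.
Case h = False:
  Clause (h) is falsified — contradiction.
Both cases fail, so the formula is unsatisfiable.

Unsatisfiable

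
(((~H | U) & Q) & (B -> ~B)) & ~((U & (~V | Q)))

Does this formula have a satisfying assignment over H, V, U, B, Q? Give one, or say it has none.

H: False, V: False, U: False, B: False, Q: True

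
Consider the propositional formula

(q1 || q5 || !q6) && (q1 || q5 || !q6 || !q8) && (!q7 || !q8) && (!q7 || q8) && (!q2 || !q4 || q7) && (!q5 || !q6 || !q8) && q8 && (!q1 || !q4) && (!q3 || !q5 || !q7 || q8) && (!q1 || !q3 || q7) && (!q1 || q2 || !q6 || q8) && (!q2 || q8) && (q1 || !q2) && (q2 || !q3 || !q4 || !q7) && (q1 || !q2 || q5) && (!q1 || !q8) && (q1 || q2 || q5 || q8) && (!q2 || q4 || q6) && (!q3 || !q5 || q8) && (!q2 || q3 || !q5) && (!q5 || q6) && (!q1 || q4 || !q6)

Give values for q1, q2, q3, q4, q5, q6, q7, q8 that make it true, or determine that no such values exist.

Unit clause (q8) forces q8 = True.
In (!q1 || !q8) only !q1 is left, so q1 = False.
In (!q7 || !q8) only !q7 is left, so q7 = False.
In (q1 || !q2) only !q2 is left, so q2 = False.
Set q3 = False.
Set q4 = False.
Try q5 = True:
  (!q5 || !q6 || !q8) forces q6 = False.
  clause (!q5 || q6) is falsified — backtrack.
So q5 = False.
  then (q1 || q5 || !q6) forces q6 = False.
All clauses satisfied.

q1 = False; q2 = False; q3 = False; q4 = False; q5 = False; q6 = False; q7 = False; q8 = True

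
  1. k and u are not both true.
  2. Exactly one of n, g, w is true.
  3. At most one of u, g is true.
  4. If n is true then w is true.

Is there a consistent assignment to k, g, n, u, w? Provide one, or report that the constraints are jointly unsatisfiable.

k = True, g = True, n = False, u = False, w = False

  (1) k=T, u=F — not both ✓
  (2) {n, g, w}: 1 true — exactly one ✓
  (3) {u, g}: 1 true — at most one ✓
  (4) n=F ⇒ w: vacuous ✓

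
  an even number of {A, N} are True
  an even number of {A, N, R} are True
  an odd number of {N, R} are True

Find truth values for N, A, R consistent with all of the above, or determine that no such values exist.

N = True, A = True, R = False

{A, N}: 2 true → even ✓
{A, N, R}: 2 true → even ✓
{N, R}: 1 true → odd ✓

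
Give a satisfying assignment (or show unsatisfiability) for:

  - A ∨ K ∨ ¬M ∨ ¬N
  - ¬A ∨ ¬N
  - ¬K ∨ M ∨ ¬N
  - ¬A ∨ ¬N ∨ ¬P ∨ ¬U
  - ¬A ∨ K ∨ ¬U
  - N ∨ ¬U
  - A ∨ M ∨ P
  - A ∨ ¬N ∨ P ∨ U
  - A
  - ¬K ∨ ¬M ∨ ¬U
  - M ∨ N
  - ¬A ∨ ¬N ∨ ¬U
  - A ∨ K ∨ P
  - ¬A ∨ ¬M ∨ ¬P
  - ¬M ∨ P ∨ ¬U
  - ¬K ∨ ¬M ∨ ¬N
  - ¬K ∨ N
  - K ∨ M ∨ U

A: True, N: False, U: False, M: True, P: False, K: False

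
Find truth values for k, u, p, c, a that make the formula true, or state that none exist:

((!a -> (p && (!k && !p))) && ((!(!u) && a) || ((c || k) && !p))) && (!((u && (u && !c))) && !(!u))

k: True, u: True, p: False, c: True, a: True

  (!a -> (p && (!k && !p))) && ((!(!u) && a) || ((c || k) && !p)) = True
    !a -> (p && (!k && !p)) = True
      !a = False
      p && (!k && !p) = False
        !k && !p = False
          !k = False
          !p = True
    (!(!u) && a) || ((c || k) && !p) = True
      !(!u) && a = True
        !(!u) = True
          !u = False
      (c || k) && !p = True
        c || k = True
        !p = True
  !((u && (u && !c))) && !(!u) = True
    !((u && (u && !c))) = True
      u && (u && !c) = False
        u && !c = False
          !c = False
    !(!u) = True
      !u = False
Both conjuncts True, so the formula holds.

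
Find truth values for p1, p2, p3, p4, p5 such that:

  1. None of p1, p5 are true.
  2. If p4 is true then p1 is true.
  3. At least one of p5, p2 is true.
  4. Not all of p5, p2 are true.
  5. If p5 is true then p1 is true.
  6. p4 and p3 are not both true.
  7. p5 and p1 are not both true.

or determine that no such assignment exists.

p1 = False; p2 = True; p3 = False; p4 = False; p5 = False

  (1) {p1, p5}: 0 true — none ✓
  (2) p4=F ⇒ p1: vacuous ✓
  (3) {p5, p2}: 1 true — at least one ✓
  (4) {p5, p2}: 1/2 true — not all ✓
  (5) p5=F ⇒ p1: vacuous ✓
  (6) p4=F, p3=F — not both ✓
  (7) p5=F, p1=F — not both ✓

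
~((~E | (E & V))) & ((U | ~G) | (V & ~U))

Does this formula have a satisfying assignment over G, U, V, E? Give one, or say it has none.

G = False, U = True, V = False, E = True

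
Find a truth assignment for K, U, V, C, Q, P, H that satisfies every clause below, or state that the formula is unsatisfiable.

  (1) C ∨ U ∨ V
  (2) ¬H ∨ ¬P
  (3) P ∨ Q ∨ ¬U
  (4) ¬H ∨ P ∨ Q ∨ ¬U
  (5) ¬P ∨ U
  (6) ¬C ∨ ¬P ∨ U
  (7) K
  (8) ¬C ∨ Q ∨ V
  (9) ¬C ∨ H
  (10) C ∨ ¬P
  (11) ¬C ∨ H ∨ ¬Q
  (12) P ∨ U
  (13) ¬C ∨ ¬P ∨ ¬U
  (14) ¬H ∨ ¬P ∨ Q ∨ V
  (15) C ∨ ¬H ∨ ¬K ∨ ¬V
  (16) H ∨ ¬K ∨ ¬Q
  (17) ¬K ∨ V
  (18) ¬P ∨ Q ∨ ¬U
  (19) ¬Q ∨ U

K = True, U = True, V = True, C = True, Q = True, P = False, H = True

Unit clause (K) forces K = True.
In (¬K ∨ V) only V is left, so V = True.
Set U = True.
Try C = False:
  (C ∨ ¬P) forces P = False.
  (P ∨ Q ∨ ¬U) forces Q = True.
  (C ∨ ¬H ∨ ¬K ∨ ¬V) forces H = False.
  clause (H ∨ ¬K ∨ ¬Q) is falsified — backtrack.
So C = True.
  then (¬C ∨ H) forces H = True.
  then (¬C ∨ ¬P ∨ ¬U) forces P = False.
  then (P ∨ Q ∨ ¬U) forces Q = True.
All clauses satisfied.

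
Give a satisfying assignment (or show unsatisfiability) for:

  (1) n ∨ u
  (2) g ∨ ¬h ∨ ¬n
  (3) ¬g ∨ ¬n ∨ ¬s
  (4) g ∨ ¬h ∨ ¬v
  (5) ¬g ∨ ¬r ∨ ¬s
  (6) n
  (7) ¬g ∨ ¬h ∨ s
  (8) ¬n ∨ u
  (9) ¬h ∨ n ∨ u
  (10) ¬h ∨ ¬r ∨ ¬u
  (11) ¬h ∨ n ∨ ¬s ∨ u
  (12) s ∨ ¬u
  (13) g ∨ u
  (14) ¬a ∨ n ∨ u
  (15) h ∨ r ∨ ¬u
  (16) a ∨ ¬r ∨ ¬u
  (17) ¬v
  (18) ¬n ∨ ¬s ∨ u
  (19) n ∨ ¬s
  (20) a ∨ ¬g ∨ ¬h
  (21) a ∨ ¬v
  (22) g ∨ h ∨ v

Case v = True:
  Clause (¬v) is falsified — contradiction.
Case v = False:
  (n) forces n = True.
  (¬n ∨ u) forces u = True.
  (s ∨ ¬u) forces s = True.
  (¬g ∨ ¬n ∨ ¬s) forces g = False.
  (g ∨ ¬h ∨ ¬n) forces h = False.
  Clause (g ∨ h ∨ v) is falsified — contradiction.
Both cases fail, so the formula is unsatisfiable.

Unsatisfiable — no assignment works.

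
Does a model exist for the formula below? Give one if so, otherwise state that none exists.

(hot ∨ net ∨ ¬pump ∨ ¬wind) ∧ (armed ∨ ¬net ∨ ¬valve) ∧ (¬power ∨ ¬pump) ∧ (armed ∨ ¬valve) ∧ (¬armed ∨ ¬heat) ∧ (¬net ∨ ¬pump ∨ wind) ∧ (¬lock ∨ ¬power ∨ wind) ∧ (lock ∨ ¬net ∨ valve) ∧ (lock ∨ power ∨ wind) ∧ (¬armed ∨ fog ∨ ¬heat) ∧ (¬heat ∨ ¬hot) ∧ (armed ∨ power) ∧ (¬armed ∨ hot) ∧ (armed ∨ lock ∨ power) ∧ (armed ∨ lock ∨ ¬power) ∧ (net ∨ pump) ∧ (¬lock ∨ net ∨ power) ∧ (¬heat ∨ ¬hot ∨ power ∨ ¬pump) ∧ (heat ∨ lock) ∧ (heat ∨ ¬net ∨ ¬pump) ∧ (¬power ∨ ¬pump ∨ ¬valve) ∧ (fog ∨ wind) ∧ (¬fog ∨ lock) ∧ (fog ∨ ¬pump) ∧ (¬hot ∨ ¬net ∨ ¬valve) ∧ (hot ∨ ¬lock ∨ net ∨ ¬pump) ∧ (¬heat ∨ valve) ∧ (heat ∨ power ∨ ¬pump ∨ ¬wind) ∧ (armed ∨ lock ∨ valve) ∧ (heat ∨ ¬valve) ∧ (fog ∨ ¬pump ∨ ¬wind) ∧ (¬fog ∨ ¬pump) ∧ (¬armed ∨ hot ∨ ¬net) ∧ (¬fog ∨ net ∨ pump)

hot: True, net: True, power: True, heat: False, fog: False, armed: False, lock: True, wind: True, pump: False, valve: False

Set hot = True.
  then (¬heat ∨ ¬hot) forces heat = False.
  then (heat ∨ lock) forces lock = True.
  then (heat ∨ ¬valve) forces valve = False.
Set net = True.
  then (heat ∨ ¬net ∨ ¬pump) forces pump = False.
Set power = True.
  then (¬lock ∨ ¬power ∨ wind) forces wind = True.
Set fog = False.
Set armed = False.
All clauses satisfied.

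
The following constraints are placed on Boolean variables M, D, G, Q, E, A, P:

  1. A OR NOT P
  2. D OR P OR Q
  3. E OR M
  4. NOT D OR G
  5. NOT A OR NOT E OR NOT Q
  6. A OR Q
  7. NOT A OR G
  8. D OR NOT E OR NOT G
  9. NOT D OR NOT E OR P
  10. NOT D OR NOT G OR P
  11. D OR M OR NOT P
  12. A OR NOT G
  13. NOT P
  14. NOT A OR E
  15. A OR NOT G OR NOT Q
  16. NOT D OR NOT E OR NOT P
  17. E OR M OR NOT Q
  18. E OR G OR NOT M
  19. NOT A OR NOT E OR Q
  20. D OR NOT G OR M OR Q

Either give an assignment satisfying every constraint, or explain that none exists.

M = False, D = False, G = False, Q = True, E = True, A = False, P = False

Unit clause (NOT P) forces P = False.
Set M = False.
  then (E OR M) forces E = True.
  then (NOT D OR NOT E OR P) forces D = False.
  then (D OR P OR Q) forces Q = True.
  then (NOT A OR NOT E OR NOT Q) forces A = False.
  then (D OR NOT E OR NOT G) forces G = False.
All clauses satisfied.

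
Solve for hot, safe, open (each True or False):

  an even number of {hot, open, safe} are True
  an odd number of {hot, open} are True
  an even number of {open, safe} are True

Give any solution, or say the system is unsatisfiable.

hot = False; safe = True; open = True

{hot, open, safe}: 2 true → even ✓
{hot, open}: 1 true → odd ✓
{open, safe}: 2 true → even ✓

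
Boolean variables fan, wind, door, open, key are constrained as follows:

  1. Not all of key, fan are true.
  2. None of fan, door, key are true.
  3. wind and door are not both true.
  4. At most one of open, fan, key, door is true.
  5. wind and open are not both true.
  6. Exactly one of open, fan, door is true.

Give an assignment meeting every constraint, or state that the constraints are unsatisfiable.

fan = False; wind = False; door = False; open = True; key = False

  (1) {key, fan}: 0/2 true — not all ✓
  (2) {fan, door, key}: 0 true — none ✓
  (3) wind=F, door=F — not both ✓
  (4) {open, fan, key, door}: 1 true — at most one ✓
  (5) wind=F, open=T — not both ✓
  (6) {open, fan, door}: 1 true — exactly one ✓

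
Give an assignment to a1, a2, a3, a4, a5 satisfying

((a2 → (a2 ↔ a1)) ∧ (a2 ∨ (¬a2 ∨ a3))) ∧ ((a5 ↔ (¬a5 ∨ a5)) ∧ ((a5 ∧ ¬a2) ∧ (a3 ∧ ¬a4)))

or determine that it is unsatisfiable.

a1=F, a2=F, a3=T, a4=F, a5=T

  (a2 → (a2 ↔ a1)) ∧ (a2 ∨ (¬a2 ∨ a3)) = True
    a2 → (a2 ↔ a1) = True
      a2 ↔ a1 = True
    a2 ∨ (¬a2 ∨ a3) = True
      ¬a2 ∨ a3 = True
        ¬a2 = True
  (a5 ↔ (¬a5 ∨ a5)) ∧ ((a5 ∧ ¬a2) ∧ (a3 ∧ ¬a4)) = True
    a5 ↔ (¬a5 ∨ a5) = True
      ¬a5 ∨ a5 = True
        ¬a5 = False
    (a5 ∧ ¬a2) ∧ (a3 ∧ ¬a4) = True
      a5 ∧ ¬a2 = True
        ¬a2 = True
      a3 ∧ ¬a4 = True
        ¬a4 = True
Both conjuncts True, so the formula holds.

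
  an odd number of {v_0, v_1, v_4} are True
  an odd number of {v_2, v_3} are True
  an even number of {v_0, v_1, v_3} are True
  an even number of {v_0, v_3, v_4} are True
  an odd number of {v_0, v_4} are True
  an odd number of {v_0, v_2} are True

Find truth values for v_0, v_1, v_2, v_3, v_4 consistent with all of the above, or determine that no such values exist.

v_0=T; v_1=F; v_2=F; v_3=T; v_4=F

{v_0, v_1, v_4}: 1 true → odd ✓
{v_2, v_3}: 1 true → odd ✓
{v_0, v_1, v_3}: 2 true → even ✓
{v_0, v_3, v_4}: 2 true → even ✓
{v_0, v_4}: 1 true → odd ✓
{v_0, v_2}: 1 true → odd ✓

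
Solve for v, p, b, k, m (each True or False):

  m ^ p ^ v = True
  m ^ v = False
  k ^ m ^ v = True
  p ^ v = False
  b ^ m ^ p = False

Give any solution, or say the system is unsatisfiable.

v: True, p: True, b: False, k: True, m: True

m ^ p ^ v = T ^ T ^ T = True ✓
m ^ v = T ^ T = False ✓
k ^ m ^ v = T ^ T ^ T = True ✓
p ^ v = T ^ T = False ✓
b ^ m ^ p = F ^ T ^ T = False ✓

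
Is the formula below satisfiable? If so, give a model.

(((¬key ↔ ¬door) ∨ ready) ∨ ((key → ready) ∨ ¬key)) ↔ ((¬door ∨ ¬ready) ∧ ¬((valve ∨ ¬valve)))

door = False, ready = False, valve = False, key = True

  (((¬key ↔ ¬door) ∨ ready) ∨ ((key → ready) ∨ ¬key)) ↔ ((¬door ∨ ¬ready) ∧ ¬((valve ∨ ¬valve))) = True
    ((¬key ↔ ¬door) ∨ ready) ∨ ((key → ready) ∨ ¬key) = False
      (¬key ↔ ¬door) ∨ ready = False
        ¬key ↔ ¬door = False
          ¬key = False
          ¬door = True
      (key → ready) ∨ ¬key = False
        key → ready = False
        ¬key = False
    (¬door ∨ ¬ready) ∧ ¬((valve ∨ ¬valve)) = False
      ¬door ∨ ¬ready = True
        ¬door = True
        ¬ready = True
      ¬((valve ∨ ¬valve)) = False
        valve ∨ ¬valve = True
          ¬valve = True
The formula evaluates to True.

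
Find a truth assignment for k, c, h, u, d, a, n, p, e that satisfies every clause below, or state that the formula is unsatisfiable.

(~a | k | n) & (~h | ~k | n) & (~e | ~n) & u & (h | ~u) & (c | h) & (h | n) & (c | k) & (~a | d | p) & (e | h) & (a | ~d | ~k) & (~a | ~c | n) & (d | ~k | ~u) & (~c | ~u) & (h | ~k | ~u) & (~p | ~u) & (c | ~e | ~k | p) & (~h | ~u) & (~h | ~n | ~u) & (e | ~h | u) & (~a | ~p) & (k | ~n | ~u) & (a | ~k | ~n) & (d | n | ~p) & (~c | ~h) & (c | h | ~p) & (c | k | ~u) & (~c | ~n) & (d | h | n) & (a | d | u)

Unsatisfiable — no assignment works.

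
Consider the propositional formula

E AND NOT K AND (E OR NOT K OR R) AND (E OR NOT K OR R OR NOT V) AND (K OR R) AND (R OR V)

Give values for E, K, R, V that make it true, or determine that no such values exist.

E = True, K = False, R = True, V = False

Unit clause (E) forces E = True.
Unit clause (NOT K) forces K = False.
In (K OR R) only R is left, so R = True.
Set V = False.
Check each clause:
  (E): E holds.
  (NOT K): NOT K holds.
  (E OR NOT K OR R): E holds.
  (E OR NOT K OR R OR NOT V): E holds.
  (K OR R): R holds.
  (R OR V): R holds.
All clauses satisfied.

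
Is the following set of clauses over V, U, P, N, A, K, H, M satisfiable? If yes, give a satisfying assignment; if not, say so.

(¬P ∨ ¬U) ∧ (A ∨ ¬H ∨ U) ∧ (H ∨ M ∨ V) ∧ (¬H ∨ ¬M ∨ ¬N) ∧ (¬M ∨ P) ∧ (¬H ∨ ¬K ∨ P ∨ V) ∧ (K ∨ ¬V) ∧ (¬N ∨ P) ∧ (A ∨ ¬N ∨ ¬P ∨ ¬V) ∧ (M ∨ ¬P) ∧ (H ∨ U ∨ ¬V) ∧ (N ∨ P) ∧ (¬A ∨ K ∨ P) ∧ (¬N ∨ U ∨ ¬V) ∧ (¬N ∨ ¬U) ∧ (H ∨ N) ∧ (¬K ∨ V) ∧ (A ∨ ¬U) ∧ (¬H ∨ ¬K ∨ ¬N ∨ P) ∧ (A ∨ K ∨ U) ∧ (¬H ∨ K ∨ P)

Set V = True.
  then (K ∨ ¬V) forces K = True.
Try U = True:
  (¬P ∨ ¬U) forces P = False.
  (¬M ∨ P) forces M = False.
  (¬N ∨ P) forces N = False.
  clause (N ∨ P) is falsified — backtrack.
So U = False.
  then (H ∨ U ∨ ¬V) forces H = True.
  then (¬N ∨ U ∨ ¬V) forces N = False.
  then (A ∨ ¬H ∨ U) forces A = True.
  then (N ∨ P) forces P = True.
  then (M ∨ ¬P) forces M = True.
All clauses satisfied.

V: True, U: False, P: True, N: False, A: True, K: True, H: True, M: True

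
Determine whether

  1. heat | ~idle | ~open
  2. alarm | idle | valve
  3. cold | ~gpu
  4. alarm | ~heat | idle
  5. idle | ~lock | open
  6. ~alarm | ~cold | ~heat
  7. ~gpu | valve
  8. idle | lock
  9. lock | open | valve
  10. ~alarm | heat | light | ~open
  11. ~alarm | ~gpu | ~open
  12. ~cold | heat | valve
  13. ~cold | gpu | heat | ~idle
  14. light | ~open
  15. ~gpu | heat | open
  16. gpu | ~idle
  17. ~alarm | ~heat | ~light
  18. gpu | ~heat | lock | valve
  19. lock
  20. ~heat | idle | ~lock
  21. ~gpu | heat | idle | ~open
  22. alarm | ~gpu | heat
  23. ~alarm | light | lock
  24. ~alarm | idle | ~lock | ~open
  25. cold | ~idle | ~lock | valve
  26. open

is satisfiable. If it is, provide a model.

Unit clause (lock) forces lock = True.
Unit clause (open) forces open = True.
In (light | ~open) only light is left, so light = True.
Set cold = True.
Try alarm = True:
  (~alarm | ~cold | ~heat) forces heat = False.
  (heat | ~idle | ~open) forces idle = False.
  clause (~alarm | idle | ~lock | ~open) is falsified — backtrack.
So alarm = False.
Set gpu = False.
  then (gpu | ~idle) forces idle = False.
  then (~heat | idle | ~lock) forces heat = False.
  then (alarm | idle | valve) forces valve = True.
All clauses satisfied.

cold = True; open = True; alarm = False; gpu = False; heat = False; idle = False; valve = True; light = True; lock = True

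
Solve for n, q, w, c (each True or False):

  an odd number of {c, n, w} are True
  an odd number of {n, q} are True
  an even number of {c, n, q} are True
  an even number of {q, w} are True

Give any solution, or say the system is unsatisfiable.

Unsatisfiable — no assignment works.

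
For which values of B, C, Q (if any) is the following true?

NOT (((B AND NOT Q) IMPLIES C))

B = True; C = False; Q = False

  NOT (((B AND NOT Q) IMPLIES C)) = True
    (B AND NOT Q) IMPLIES C = False
      B AND NOT Q = True
        NOT Q = True
The formula evaluates to True.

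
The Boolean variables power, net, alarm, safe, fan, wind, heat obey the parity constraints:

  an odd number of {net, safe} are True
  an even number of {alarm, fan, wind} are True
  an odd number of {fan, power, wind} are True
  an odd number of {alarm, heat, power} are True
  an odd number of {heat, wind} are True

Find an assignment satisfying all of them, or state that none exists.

power = True, net = False, alarm = False, safe = True, fan = True, wind = True, heat = False

{net, safe}: 1 true → odd ✓
{alarm, fan, wind}: 2 true → even ✓
{fan, power, wind}: 3 true → odd ✓
{alarm, heat, power}: 1 true → odd ✓
{heat, wind}: 1 true → odd ✓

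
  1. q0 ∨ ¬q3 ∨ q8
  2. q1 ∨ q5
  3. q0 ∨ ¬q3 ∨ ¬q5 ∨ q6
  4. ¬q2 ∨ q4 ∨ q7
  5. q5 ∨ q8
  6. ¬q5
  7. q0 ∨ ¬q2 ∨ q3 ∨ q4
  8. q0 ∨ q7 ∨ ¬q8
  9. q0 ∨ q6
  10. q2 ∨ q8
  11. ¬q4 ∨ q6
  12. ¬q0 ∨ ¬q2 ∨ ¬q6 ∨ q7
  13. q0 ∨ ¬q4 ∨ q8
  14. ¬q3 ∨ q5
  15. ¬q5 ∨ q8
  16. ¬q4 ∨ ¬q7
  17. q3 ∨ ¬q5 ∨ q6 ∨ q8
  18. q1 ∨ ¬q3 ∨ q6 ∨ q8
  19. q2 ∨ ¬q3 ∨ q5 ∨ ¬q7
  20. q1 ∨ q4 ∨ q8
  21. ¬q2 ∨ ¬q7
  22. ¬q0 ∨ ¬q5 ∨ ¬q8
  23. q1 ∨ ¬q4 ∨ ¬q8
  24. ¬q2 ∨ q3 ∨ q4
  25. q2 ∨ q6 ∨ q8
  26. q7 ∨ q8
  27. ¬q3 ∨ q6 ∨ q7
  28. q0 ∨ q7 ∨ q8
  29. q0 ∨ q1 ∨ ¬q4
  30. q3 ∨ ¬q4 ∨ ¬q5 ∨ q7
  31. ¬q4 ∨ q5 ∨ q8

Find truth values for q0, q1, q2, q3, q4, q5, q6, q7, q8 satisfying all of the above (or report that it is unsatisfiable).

q0=T; q1=T; q2=F; q3=F; q4=F; q5=F; q6=F; q7=F; q8=T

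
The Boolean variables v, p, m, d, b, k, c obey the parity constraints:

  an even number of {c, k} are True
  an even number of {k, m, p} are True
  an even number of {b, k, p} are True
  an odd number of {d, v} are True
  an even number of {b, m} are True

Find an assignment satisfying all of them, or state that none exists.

v: False; p: False; m: True; d: True; b: True; k: True; c: True

{c, k}: 2 true → even ✓
{k, m, p}: 2 true → even ✓
{b, k, p}: 2 true → even ✓
{d, v}: 1 true → odd ✓
{b, m}: 2 true → even ✓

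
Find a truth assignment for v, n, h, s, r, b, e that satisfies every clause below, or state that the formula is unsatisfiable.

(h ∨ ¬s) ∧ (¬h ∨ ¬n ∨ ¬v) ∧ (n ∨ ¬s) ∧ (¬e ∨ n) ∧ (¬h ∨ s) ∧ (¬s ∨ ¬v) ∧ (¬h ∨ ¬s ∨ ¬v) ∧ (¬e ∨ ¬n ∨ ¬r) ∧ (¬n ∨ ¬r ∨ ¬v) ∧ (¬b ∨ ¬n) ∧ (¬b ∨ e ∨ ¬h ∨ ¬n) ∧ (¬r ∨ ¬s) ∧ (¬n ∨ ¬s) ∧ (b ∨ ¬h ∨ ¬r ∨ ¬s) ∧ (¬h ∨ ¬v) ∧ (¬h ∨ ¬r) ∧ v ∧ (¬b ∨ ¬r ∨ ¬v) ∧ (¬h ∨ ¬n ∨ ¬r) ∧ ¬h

v: True; n: False; h: False; s: False; r: True; b: False; e: False

Unit clause (v) forces v = True.
Unit clause (¬h) forces h = False.
In (h ∨ ¬s) only ¬s is left, so s = False.
Set n = False.
  then (¬e ∨ n) forces e = False.
Set r = True.
  then (¬b ∨ ¬r ∨ ¬v) forces b = False.
All clauses satisfied.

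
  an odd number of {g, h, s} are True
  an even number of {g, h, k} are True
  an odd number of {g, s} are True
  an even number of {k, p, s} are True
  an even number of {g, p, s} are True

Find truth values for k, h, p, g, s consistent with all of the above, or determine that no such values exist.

k=F, h=F, p=T, g=F, s=T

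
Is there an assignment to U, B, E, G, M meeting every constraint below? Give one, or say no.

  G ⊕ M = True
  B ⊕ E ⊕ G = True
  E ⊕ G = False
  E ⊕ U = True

U = False, B = True, E = True, G = True, M = False

G ⊕ M = T ⊕ F = True ✓
B ⊕ E ⊕ G = T ⊕ T ⊕ T = True ✓
E ⊕ G = T ⊕ T = False ✓
E ⊕ U = T ⊕ F = True ✓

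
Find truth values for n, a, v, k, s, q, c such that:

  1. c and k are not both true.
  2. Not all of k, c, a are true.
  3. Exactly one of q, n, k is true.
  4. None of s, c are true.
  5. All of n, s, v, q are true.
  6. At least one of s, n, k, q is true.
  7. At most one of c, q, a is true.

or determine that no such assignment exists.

Case s = True:
  Constraint (4) is violated (s=T) — contradiction.
Case s = False:
  Constraint (5) is violated (s=F) — contradiction.
Both cases fail — unsatisfiable.

UNSATISFIABLE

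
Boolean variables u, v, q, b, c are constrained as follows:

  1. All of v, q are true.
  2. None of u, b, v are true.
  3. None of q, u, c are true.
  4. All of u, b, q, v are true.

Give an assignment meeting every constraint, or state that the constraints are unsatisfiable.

Case u = True:
  Constraint (2) is violated (u=T) — contradiction.
Case u = False:
  Constraint (4) is violated (u=F) — contradiction.
Both cases fail — unsatisfiable.

The formula is unsatisfiable.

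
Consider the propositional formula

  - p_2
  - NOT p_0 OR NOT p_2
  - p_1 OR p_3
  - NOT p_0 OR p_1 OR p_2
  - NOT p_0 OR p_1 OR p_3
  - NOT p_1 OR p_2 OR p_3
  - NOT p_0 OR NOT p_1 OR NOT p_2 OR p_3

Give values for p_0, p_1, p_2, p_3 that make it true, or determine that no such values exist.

p_0 = False, p_1 = True, p_2 = True, p_3 = False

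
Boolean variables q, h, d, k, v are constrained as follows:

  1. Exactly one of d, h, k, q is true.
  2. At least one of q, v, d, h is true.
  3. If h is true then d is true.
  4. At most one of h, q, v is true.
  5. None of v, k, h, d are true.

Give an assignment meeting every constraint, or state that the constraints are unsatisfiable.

q: True; h: False; d: False; k: False; v: False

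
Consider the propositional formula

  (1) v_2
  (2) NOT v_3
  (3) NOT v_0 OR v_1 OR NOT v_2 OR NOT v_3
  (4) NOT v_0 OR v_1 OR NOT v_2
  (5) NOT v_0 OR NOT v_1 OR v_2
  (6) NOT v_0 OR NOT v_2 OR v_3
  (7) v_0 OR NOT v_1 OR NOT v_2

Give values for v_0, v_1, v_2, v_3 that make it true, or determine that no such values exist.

v_0 = False, v_1 = False, v_2 = True, v_3 = False

Unit clause (v_2) forces v_2 = True.
Unit clause (NOT v_3) forces v_3 = False.
In (NOT v_0 OR NOT v_2 OR v_3) only NOT v_0 is left, so v_0 = False.
In (v_0 OR NOT v_1 OR NOT v_2) only NOT v_1 is left, so v_1 = False.
Check each clause:
  (v_2): v_2 holds.
  (NOT v_3): NOT v_3 holds.
  (NOT v_0 OR v_1 OR NOT v_2 OR NOT v_3): NOT v_0 holds.
  (NOT v_0 OR v_1 OR NOT v_2): NOT v_0 holds.
  (NOT v_0 OR NOT v_1 OR v_2): NOT v_0 holds.
  (NOT v_0 OR NOT v_2 OR v_3): NOT v_0 holds.
  (v_0 OR NOT v_1 OR NOT v_2): NOT v_1 holds.
All clauses satisfied.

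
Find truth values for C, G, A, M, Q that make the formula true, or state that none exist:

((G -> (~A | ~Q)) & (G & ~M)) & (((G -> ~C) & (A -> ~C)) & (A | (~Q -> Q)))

C=F, G=T, A=F, M=F, Q=T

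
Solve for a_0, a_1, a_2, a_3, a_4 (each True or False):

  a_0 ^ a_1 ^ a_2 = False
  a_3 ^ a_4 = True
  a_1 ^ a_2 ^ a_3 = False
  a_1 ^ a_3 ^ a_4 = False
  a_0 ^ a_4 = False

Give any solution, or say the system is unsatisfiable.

Adding constraints 1, 2, 3, 5 mod 2: every variable appears an even number of times on the left, so the left side is 0.
But the right sides sum to 1 (mod 2). 0 ≠ 1 — the system is inconsistent.

No satisfying assignment exists.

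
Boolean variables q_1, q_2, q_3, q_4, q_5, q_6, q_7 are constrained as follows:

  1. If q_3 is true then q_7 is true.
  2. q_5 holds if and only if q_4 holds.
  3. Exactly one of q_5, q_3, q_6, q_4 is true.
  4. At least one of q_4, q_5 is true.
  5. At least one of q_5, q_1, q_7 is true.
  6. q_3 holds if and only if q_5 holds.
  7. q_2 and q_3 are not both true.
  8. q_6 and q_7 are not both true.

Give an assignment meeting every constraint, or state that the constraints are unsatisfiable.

Unsatisfiable

Case q_4 = True:
  (2) with q_4=T forces q_5 = True.
  Constraint (3) is violated (q_5=T, q_4=T) — contradiction.
Case q_4 = False:
  (2) with q_4=F forces q_5 = False.
  Constraint (4) is violated (q_4=F, q_5=F) — contradiction.
Both cases fail — unsatisfiable.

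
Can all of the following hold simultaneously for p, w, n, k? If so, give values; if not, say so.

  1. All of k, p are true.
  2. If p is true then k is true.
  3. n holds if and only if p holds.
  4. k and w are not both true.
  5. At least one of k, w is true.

p = True, w = False, n = True, k = True

  (1) {k, p}: all 2 true ✓
  (2) p=T ⇒ k: T ✓
  (3) n=T, p=T — same ✓
  (4) k=T, w=F — not both ✓
  (5) {k, w}: 1 true — at least one ✓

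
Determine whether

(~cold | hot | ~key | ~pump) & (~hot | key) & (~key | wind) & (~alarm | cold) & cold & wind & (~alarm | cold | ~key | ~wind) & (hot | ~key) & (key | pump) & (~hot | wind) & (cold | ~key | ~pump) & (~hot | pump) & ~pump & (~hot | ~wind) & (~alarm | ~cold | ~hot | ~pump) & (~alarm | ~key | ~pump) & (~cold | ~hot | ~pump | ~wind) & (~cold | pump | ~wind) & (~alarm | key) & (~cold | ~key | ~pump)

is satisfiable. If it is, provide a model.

Unsatisfiable

Case wind = True:
  (cold) forces cold = True.
  (~pump) forces pump = False.
  Clause (~cold | pump | ~wind) is falsified — contradiction.
Case wind = False:
  Clause (wind) is falsified — contradiction.
Both cases fail, so the formula is unsatisfiable.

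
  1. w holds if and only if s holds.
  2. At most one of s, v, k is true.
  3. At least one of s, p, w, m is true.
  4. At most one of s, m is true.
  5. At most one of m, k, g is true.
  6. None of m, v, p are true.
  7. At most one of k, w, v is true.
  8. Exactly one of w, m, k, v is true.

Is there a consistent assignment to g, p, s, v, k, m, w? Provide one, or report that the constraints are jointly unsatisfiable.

g = False, p = False, s = True, v = False, k = False, m = False, w = True

  (1) w=T, s=T — same ✓
  (2) {s, v, k}: 1 true — at most one ✓
  (3) {s, p, w, m}: 2 true — at least one ✓
  (4) {s, m}: 1 true — at most one ✓
  (5) {m, k, g}: 0 true — at most one ✓
  (6) {m, v, p}: 0 true — none ✓
  (7) {k, w, v}: 1 true — at most one ✓
  (8) {w, m, k, v}: 1 true — exactly one ✓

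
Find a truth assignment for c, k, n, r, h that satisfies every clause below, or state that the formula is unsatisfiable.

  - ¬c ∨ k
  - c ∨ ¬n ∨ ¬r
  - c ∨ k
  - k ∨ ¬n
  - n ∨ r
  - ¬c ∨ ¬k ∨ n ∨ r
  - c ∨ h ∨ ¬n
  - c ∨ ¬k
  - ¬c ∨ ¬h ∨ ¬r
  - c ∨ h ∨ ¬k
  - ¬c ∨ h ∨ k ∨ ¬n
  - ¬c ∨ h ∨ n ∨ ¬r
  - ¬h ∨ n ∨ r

Try c = False:
  (c ∨ k) forces k = True.
  clause (c ∨ ¬k) is falsified — backtrack.
So c = True.
  then (¬c ∨ k) forces k = True.
Try n = False:
  (n ∨ r) forces r = True.
  (¬c ∨ ¬h ∨ ¬r) forces h = False.
  clause (¬c ∨ h ∨ n ∨ ¬r) is falsified — backtrack.
So n = True.
Set r = True.
  then (¬c ∨ ¬h ∨ ¬r) forces h = False.
All clauses satisfied.

c = True, k = True, n = True, r = True, h = False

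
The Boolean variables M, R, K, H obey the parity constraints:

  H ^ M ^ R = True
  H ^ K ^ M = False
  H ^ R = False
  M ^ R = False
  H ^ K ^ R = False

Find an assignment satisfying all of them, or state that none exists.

M: True, R: True, K: False, H: True

H ^ M ^ R = T ^ T ^ T = True ✓
H ^ K ^ M = T ^ F ^ T = False ✓
H ^ R = T ^ T = False ✓
M ^ R = T ^ T = False ✓
H ^ K ^ R = T ^ F ^ T = False ✓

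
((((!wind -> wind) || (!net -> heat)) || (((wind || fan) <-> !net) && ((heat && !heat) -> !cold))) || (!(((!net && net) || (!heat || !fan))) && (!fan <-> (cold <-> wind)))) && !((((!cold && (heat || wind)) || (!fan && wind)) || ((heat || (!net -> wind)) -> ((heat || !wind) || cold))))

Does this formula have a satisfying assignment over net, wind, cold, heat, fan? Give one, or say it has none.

Unsatisfiable

The conjunct !((((!cold && (heat || wind)) || (!fan && wind)) || ((heat || (!net -> wind)) -> ((heat || !wind) || cold)))) is unsatisfiable on its own:
  wind = True: simplifies to !(((!cold || !fan) || (heat || cold))).
    cold = True: this becomes !((!fan || True)) = False.
    cold = False: this becomes !((True || heat)) = False.
  wind = False: this becomes !(((!cold && heat) || True)) = False.
So the whole conjunction is unsatisfiable.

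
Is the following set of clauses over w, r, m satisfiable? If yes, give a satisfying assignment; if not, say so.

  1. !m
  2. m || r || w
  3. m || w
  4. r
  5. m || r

Unit clause (!m) forces m = False.
In (m || w) only w is left, so w = True.
Unit clause (r) forces r = True.
All clauses satisfied.

w=T, r=T, m=F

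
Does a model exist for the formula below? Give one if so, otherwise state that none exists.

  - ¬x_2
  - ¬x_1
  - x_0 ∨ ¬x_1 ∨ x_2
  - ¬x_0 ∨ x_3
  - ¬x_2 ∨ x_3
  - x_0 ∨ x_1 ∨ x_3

x_0 = False; x_1 = False; x_2 = False; x_3 = True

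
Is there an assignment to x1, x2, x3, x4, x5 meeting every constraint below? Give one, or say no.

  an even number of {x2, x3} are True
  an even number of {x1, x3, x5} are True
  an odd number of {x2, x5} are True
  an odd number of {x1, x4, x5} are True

x1 = True; x2 = True; x3 = True; x4 = False; x5 = False

{x2, x3}: 2 true → even ✓
{x1, x3, x5}: 2 true → even ✓
{x2, x5}: 1 true → odd ✓
{x1, x4, x5}: 1 true → odd ✓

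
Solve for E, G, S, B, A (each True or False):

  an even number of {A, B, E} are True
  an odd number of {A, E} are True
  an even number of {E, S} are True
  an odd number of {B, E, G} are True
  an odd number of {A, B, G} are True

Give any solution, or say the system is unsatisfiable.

Unsatisfiable

Adding constraints 2, 4, 5 mod 2: every variable appears an even number of times on the left, so the left side is 0.
But the right sides sum to 1 (mod 2). 0 ≠ 1 — the system is inconsistent.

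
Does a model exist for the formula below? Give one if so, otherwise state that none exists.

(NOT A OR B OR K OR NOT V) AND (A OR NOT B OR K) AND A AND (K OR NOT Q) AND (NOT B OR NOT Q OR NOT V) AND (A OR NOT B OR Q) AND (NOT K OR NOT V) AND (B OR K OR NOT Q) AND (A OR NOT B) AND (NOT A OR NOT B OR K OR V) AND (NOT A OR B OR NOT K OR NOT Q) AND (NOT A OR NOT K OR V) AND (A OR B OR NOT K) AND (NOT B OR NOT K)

Unit clause (A) forces A = True.
Try Q = True:
  (K OR NOT Q) forces K = True.
  (NOT K OR NOT V) forces V = False.
  clause (NOT A OR NOT K OR V) is falsified — backtrack.
So Q = False.
Set V = False.
  then (NOT A OR NOT K OR V) forces K = False.
  then (NOT A OR NOT B OR K OR V) forces B = False.
All clauses satisfied.

Q=F, A=T, V=F, K=F, B=F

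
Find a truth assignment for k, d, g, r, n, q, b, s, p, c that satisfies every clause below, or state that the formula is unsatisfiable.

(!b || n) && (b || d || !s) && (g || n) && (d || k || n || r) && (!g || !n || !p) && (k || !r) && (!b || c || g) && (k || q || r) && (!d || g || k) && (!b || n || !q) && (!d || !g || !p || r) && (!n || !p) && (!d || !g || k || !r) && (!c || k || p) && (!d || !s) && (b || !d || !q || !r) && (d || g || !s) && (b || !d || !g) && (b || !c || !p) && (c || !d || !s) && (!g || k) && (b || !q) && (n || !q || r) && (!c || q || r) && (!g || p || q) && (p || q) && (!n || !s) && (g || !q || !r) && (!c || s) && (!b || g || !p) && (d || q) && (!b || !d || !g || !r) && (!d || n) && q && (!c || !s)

k: True, d: False, g: True, r: False, n: True, q: True, b: True, s: False, p: False, c: False

Unit clause (q) forces q = True.
In (b || !q) only b is left, so b = True.
In (!b || n) only n is left, so n = True.
In (!n || !p) only !p is left, so p = False.
In (!n || !s) only !s is left, so s = False.
In (!c || s) only !c is left, so c = False.
In (!b || c || g) only g is left, so g = True.
In (!g || k) only k is left, so k = True.
Set d = False.
Set r = False.
All clauses satisfied.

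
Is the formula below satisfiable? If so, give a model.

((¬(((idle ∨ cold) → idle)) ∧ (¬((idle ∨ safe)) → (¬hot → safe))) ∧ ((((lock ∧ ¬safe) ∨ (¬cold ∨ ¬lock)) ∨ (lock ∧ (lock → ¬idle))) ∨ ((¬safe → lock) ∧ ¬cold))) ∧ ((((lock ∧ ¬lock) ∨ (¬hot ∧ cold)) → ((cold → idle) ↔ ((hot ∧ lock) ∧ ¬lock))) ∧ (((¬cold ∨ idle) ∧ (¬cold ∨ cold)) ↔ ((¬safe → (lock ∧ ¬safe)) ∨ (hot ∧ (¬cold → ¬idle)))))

Case idle = True: the conjunct ¬(((idle ∨ cold) → idle)) becomes ¬((True → True)) = False.
Case idle = False: the formula simplifies to ((¬(¬cold) ∧ (¬safe → (¬hot → safe))) ∧ ((((lock ∧ ¬safe) ∨ (¬cold ∨ ¬lock)) ∨ lock) ∨ ((¬safe → lock) ∧ ¬cold))) ∧ ((((lock ∧ ¬lock) ∨ (¬hot ∧ cold)) → (¬cold ↔ ((hot ∧ lock) ∧ ¬lock))) ∧ ((¬cold ∧ (¬cold ∨ cold)) ↔ ((¬safe → (lock ∧ ¬safe)) ∨ hot))).
  cold = True: simplifies to ((¬safe → (¬hot → safe)) ∧ (((lock ∧ ¬safe) ∨ ¬lock) ∨ lock)) ∧ ((((lock ∧ ¬lock) ∨ ¬hot) → ¬(((hot ∧ lock) ∧ ¬lock))) ∧ ¬(((¬safe → (lock ∧ ¬safe)) ∨ hot))).
    hot = True: the conjunct ¬(((¬safe → (lock ∧ ¬safe)) ∨ hot)) becomes ¬(((¬safe → (lock ∧ ¬safe)) ∨ True)) = False.
    hot = False: simplifies to ((¬safe → safe) ∧ (((lock ∧ ¬safe) ∨ ¬lock) ∨ lock)) ∧ ¬((¬safe → (lock ∧ ¬safe))).
      safe = True: the conjunct ¬((¬safe → (lock ∧ ¬safe))) becomes ¬((False → False)) = False.
      safe = False: the conjunct ¬safe → safe becomes ¬False → False = False.
  cold = False: the conjunct ¬(¬cold) becomes ¬(¬False) = False.
Both cases fail — unsatisfiable.

UNSATISFIABLE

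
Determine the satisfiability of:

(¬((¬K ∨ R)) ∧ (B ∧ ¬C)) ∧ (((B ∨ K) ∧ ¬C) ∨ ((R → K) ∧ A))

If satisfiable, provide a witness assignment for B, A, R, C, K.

B: True, A: True, R: False, C: False, K: True

  ¬((¬K ∨ R)) ∧ (B ∧ ¬C) = True
    ¬((¬K ∨ R)) = True
      ¬K ∨ R = False
        ¬K = False
    B ∧ ¬C = True
      ¬C = True
  ((B ∨ K) ∧ ¬C) ∨ ((R → K) ∧ A) = True
    (B ∨ K) ∧ ¬C = True
      B ∨ K = True
      ¬C = True
    (R → K) ∧ A = True
      R → K = True
Both conjuncts True, so the formula holds.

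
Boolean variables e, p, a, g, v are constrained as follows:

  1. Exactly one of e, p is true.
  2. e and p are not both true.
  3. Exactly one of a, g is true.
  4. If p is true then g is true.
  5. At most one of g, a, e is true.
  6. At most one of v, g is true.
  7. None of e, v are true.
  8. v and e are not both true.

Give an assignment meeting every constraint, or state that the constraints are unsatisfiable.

e = False; p = True; a = False; g = True; v = False

  (1) {e, p}: 1 true — exactly one ✓
  (2) e=F, p=T — not both ✓
  (3) {a, g}: 1 true — exactly one ✓
  (4) p=T ⇒ g: T ✓
  (5) {g, a, e}: 1 true — at most one ✓
  (6) {v, g}: 1 true — at most one ✓
  (7) {e, v}: 0 true — none ✓
  (8) v=F, e=F — not both ✓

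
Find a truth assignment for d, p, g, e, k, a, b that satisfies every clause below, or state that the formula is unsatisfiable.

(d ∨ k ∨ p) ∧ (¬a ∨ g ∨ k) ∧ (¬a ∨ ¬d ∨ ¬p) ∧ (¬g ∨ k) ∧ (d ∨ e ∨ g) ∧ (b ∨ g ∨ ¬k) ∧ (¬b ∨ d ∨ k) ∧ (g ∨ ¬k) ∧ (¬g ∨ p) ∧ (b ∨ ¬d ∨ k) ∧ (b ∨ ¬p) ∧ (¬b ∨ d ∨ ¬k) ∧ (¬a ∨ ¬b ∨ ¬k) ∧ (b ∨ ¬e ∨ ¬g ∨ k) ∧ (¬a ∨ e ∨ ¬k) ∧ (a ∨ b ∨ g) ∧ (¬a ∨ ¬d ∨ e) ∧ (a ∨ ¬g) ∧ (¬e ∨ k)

Set d = True.
Set p = False.
  then (¬g ∨ p) forces g = False.
  then (g ∨ ¬k) forces k = False.
  then (b ∨ ¬d ∨ k) forces b = True.
  then (¬e ∨ k) forces e = False.
  then (¬a ∨ g ∨ k) forces a = False.
All clauses satisfied.

d=T; p=F; g=F; e=F; k=F; a=F; b=T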